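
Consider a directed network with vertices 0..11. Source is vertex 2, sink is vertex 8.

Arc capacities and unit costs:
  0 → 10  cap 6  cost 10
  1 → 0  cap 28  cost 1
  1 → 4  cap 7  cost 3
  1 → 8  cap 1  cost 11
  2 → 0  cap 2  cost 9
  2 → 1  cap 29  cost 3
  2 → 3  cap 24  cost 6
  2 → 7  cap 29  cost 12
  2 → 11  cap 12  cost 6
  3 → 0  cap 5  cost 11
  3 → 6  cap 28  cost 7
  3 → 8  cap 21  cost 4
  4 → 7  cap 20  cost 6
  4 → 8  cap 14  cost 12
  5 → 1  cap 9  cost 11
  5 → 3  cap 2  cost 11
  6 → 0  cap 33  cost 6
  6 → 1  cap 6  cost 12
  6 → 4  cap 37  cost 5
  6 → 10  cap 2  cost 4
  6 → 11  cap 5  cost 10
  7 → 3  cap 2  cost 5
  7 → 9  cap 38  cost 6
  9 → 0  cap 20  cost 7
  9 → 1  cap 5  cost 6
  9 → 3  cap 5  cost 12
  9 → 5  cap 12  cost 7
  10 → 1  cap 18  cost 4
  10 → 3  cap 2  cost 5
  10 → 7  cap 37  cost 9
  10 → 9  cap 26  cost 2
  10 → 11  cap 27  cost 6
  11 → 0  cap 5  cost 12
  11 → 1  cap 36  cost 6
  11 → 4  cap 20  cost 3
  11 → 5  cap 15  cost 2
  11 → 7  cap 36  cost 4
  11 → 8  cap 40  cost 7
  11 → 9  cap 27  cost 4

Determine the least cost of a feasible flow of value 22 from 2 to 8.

shortest-cost path #1: 2→3→8 push 21 @ unit cost 10 (adds 210)
shortest-cost path #2: 2→11→8 push 1 @ unit cost 13 (adds 13)
total cost = 223

Minimum cost for 22 units: 223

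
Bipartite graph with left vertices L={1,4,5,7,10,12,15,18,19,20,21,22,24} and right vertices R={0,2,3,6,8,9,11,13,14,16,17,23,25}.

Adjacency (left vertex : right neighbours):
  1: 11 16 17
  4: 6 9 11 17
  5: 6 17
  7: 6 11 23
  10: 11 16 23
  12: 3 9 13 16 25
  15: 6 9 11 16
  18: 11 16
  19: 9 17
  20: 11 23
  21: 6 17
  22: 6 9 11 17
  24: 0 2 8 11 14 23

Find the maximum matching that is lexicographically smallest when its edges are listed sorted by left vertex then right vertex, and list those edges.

|M| = 8 (so the lex-smallest maximum matching has 8 edges)
process left vertices in ascending order; for each, take the smallest-labelled available neighbour that still permits 8 edges overall, or leave it unmatched if none does
lex-smallest matching: {1-11, 4-6, 5-17, 7-23, 10-16, 12-3, 15-9, 24-0}

Lex-smallest maximum matching: {(1,11), (4,6), (5,17), (7,23), (10,16), (12,3), (15,9), (24,0)}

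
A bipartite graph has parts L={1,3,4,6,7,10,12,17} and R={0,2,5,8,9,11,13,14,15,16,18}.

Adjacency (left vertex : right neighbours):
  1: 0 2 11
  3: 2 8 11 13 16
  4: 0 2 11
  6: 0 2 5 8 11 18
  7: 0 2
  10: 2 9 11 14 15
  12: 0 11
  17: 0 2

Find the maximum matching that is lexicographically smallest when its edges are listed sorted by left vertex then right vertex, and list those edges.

|M| = 6 (so the lex-smallest maximum matching has 6 edges)
process left vertices in ascending order; for each, take the smallest-labelled available neighbour that still permits 6 edges overall, or leave it unmatched if none does
lex-smallest matching: {1-0, 3-8, 4-2, 6-5, 10-9, 12-11}

Lex-smallest maximum matching: {(1,0), (3,8), (4,2), (6,5), (10,9), (12,11)}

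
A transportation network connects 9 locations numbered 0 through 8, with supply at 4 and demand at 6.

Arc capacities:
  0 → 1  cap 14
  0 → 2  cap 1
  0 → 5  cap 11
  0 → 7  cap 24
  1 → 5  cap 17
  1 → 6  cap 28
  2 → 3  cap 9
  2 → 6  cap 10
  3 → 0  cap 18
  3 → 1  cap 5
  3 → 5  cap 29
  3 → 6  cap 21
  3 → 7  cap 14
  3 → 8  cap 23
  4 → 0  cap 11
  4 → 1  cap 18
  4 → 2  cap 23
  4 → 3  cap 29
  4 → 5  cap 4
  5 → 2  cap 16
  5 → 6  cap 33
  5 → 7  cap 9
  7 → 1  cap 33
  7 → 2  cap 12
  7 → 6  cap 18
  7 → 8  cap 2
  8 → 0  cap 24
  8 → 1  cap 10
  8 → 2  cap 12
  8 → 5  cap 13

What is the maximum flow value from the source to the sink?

augment #1: 4→1→6 bottleneck 18, total now 18
augment #2: 4→2→6 bottleneck 10, total now 28
augment #3: 4→3→6 bottleneck 21, total now 49
augment #4: 4→5→6 bottleneck 4, total now 53
augment #5: 4→0→1→6 bottleneck 10, total now 63
augment #6: 4→0→5→6 bottleneck 1, total now 64
augment #7: 4→3→5→6 bottleneck 8, total now 72
augment #8: 4→2→3→5→6 bottleneck 9, total now 81

Maximum flow value: 81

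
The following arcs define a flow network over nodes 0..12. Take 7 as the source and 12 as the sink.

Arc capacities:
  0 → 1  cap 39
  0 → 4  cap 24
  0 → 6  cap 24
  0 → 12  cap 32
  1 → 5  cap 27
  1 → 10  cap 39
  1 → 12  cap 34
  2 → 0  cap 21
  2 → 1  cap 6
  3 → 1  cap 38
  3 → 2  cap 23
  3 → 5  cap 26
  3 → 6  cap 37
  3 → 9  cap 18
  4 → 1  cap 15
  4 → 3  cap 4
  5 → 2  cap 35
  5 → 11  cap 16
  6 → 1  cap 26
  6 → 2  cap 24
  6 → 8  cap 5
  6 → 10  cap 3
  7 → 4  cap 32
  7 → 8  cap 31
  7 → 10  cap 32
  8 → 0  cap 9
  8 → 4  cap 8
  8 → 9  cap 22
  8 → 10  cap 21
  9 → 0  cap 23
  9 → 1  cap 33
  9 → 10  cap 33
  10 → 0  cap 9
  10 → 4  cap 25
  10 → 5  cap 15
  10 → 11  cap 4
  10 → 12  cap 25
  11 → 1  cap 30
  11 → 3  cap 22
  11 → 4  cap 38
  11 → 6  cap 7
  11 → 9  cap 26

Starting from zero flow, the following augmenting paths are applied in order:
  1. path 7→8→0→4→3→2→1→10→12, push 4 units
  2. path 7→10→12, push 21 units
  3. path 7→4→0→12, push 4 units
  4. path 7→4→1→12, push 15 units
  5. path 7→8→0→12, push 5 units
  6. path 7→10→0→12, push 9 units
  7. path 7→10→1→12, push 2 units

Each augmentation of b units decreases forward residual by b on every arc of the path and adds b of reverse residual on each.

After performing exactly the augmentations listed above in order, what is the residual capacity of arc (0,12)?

after path 1 (7→8→0→4→3→2→1→10→12, push 4): res(0,12)=32
after path 2 (7→10→12, push 21): res(0,12)=32
after path 3 (7→4→0→12, push 4): res(0,12)=28
after path 4 (7→4→1→12, push 15): res(0,12)=28
after path 5 (7→8→0→12, push 5): res(0,12)=23
after path 6 (7→10→0→12, push 9): res(0,12)=14
after path 7 (7→10→1→12, push 2): res(0,12)=14

Residual capacity of (0,12): 14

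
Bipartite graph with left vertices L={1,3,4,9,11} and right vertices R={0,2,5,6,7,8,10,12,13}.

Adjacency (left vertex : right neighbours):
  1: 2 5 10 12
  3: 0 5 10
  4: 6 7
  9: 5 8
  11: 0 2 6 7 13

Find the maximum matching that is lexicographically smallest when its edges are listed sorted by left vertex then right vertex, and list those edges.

|M| = 5 (so the lex-smallest maximum matching has 5 edges)
process left vertices in ascending order; for each, take the smallest-labelled available neighbour that still permits 5 edges overall, or leave it unmatched if none does
lex-smallest matching: {1-2, 3-0, 4-6, 9-5, 11-7}

Lex-smallest maximum matching: {(1,2), (3,0), (4,6), (9,5), (11,7)}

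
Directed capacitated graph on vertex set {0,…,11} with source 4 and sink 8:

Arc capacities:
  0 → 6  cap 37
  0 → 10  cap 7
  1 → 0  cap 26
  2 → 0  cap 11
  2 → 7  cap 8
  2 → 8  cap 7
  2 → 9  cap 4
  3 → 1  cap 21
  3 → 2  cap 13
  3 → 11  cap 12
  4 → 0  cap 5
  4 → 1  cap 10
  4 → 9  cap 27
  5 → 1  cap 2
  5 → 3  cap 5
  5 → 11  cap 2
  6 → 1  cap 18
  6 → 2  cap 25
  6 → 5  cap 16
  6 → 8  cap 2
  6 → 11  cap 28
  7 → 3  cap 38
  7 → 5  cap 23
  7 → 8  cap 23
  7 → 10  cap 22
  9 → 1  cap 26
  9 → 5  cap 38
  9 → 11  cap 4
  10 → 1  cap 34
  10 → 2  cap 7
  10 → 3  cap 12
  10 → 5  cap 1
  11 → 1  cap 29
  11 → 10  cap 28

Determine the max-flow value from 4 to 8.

Maximum flow value: 17

augment #1: 4→0→6→8 bottleneck 2, total now 2
augment #2: 4→0→6→2→8 bottleneck 3, total now 5
augment #3: 4→1→0→6→2→8 bottleneck 4, total now 9
augment #4: 4→1→0→6→2→7→8 bottleneck 6, total now 15
augment #5: 4→9→5→3→2→7→8 bottleneck 2, total now 17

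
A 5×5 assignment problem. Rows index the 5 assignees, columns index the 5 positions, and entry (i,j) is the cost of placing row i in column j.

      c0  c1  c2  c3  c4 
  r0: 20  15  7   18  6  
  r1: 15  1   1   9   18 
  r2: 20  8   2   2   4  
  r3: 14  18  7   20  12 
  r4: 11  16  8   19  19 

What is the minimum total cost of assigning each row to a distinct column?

Minimum assignment cost: 27

optimal assignment: row0→col4 (cost 6), row1→col1 (cost 1), row2→col3 (cost 2), row3→col2 (cost 7), row4→col0 (cost 11)
total = 6 + 1 + 2 + 7 + 11 = 27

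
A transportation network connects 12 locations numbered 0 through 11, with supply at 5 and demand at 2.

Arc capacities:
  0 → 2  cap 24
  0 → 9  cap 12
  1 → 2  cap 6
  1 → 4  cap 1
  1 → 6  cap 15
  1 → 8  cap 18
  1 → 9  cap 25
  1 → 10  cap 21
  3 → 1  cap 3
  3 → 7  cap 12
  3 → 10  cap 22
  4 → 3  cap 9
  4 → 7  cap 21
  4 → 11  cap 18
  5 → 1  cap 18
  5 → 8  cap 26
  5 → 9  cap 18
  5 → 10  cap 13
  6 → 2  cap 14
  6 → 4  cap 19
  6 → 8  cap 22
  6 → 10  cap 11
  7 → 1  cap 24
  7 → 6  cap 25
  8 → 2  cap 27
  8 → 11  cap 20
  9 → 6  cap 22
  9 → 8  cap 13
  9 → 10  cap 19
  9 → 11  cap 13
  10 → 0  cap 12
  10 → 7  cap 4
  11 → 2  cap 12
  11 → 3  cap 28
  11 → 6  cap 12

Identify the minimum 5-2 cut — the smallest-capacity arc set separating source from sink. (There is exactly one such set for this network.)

Min-cut arcs: {(1,2), (6,2), (8,2), (10,0), (11,2)} (total capacity 71)

augment #1: 5→1→2 push 6
augment #2: 5→8→2 push 26
augment #3: 5→1→6→2 push 12
augment #4: 5→9→6→2 push 2
augment #5: 5→9→8→2 push 1
augment #6: 5→9→11→2 push 12
augment #7: 5→10→0→2 push 12
max flow = 71; residual-reachable set from 5 gives S-side
cut edges (S→T): {(1,2), (6,2), (8,2), (10,0), (11,2)} total cap 71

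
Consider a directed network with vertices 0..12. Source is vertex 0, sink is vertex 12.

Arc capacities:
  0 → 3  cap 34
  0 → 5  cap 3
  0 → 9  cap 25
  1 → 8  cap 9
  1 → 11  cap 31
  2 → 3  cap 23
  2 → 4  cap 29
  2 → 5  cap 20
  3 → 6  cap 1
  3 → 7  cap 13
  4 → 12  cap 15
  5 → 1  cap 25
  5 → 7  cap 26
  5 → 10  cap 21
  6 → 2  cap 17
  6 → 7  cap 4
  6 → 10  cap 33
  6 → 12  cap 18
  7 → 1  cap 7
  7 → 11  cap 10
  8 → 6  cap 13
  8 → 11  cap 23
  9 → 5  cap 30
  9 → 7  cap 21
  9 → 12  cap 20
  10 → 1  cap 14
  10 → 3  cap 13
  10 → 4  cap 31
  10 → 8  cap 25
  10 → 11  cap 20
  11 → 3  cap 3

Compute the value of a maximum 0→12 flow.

augment #1: 0→9→12 bottleneck 20, total now 20
augment #2: 0→3→6→12 bottleneck 1, total now 21
augment #3: 0→5→10→4→12 bottleneck 3, total now 24
augment #4: 0→9→5→10→4→12 bottleneck 5, total now 29
augment #5: 0→3→7→1→8→6→12 bottleneck 7, total now 36

Maximum flow value: 36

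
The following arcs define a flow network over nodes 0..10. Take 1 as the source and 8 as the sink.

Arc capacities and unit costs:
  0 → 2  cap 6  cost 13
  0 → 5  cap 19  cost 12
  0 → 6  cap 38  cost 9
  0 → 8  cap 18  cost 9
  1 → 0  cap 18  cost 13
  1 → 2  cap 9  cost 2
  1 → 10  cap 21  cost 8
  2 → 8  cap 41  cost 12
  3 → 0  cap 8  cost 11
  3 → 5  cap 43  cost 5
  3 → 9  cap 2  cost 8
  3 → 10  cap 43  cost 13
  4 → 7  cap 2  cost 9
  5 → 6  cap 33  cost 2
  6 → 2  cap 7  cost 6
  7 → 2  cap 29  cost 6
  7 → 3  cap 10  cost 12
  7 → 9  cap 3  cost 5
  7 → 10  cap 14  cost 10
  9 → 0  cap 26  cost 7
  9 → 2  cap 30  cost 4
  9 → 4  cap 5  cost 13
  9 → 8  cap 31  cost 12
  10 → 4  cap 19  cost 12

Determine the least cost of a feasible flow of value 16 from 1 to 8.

shortest-cost path #1: 1→2→8 push 9 @ unit cost 14 (adds 126)
shortest-cost path #2: 1→0→8 push 7 @ unit cost 22 (adds 154)
total cost = 280

Minimum cost for 16 units: 280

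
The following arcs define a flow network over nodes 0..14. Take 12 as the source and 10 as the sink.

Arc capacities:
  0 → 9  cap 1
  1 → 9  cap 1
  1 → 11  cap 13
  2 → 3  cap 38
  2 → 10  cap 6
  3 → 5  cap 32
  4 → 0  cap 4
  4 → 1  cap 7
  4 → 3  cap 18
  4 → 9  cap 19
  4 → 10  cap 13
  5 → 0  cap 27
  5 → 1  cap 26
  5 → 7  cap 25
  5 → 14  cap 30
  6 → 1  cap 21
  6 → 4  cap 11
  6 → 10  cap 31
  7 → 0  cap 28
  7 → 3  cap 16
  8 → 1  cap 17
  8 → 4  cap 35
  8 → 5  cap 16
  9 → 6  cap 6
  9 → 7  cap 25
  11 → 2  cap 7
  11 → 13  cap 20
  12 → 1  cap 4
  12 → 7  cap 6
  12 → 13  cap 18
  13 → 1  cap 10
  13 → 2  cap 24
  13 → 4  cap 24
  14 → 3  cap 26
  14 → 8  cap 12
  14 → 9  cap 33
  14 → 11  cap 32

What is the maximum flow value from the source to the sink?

augment #1: 12→13→2→10 bottleneck 6, total now 6
augment #2: 12→13→4→10 bottleneck 12, total now 18
augment #3: 12→1→9→6→10 bottleneck 1, total now 19
augment #4: 12→1→11→13→4→10 bottleneck 1, total now 20
augment #5: 12→7→0→9→6→10 bottleneck 1, total now 21
augment #6: 12→1→11→13→4→9→6→10 bottleneck 2, total now 23
augment #7: 12→7→3→5→14→9→6→10 bottleneck 2, total now 25

Maximum flow value: 25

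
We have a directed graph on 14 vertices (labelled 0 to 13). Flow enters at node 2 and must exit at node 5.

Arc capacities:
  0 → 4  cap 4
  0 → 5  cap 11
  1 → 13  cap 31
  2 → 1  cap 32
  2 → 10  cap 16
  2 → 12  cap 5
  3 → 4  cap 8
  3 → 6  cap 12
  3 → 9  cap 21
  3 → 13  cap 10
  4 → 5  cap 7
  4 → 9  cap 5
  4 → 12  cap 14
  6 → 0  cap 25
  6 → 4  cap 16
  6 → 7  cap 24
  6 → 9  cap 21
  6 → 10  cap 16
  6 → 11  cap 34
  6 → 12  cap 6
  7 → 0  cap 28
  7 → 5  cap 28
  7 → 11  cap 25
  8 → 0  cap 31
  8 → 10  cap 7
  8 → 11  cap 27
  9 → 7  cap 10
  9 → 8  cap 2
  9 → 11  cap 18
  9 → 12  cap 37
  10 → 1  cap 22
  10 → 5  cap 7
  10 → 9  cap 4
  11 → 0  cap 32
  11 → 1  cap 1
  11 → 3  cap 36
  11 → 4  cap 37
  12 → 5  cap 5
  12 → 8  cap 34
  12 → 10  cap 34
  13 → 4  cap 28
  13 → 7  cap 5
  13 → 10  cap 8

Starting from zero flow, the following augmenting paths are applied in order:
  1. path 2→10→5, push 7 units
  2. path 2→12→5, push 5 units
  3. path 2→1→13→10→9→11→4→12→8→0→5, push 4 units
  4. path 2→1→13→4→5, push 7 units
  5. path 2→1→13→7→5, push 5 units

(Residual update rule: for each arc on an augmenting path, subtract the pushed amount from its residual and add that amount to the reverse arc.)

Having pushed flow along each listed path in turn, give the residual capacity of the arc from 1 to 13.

after path 1 (2→10→5, push 7): res(1,13)=31
after path 2 (2→12→5, push 5): res(1,13)=31
after path 3 (2→1→13→10→9→11→4→12→8→0→5, push 4): res(1,13)=27
after path 4 (2→1→13→4→5, push 7): res(1,13)=20
after path 5 (2→1→13→7→5, push 5): res(1,13)=15

Residual capacity of (1,13): 15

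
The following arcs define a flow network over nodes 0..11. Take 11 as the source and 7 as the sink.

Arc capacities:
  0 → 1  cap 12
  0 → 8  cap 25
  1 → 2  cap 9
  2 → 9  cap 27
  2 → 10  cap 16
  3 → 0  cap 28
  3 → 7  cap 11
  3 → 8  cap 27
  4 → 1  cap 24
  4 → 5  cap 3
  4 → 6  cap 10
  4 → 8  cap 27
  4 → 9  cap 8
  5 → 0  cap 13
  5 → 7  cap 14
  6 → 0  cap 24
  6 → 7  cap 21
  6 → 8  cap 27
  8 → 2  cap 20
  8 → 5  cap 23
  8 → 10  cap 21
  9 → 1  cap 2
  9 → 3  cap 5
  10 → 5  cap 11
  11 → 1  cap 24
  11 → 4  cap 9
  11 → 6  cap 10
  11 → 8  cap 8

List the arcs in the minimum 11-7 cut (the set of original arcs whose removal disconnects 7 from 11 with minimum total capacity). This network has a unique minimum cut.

augment #1: 11→6→7 push 10
augment #2: 11→4→5→7 push 3
augment #3: 11→4→6→7 push 6
augment #4: 11→8→5→7 push 8
augment #5: 11→1→2→9→3→7 push 5
augment #6: 11→1→2→10→5→7 push 3
augment #7: 11→1→2→10→5→4→6→7 push 1
max flow = 36; residual-reachable set from 11 gives S-side
cut edges (S→T): {(1,2), (11,4), (11,6), (11,8)} total cap 36

Min-cut arcs: {(1,2), (11,4), (11,6), (11,8)} (total capacity 36)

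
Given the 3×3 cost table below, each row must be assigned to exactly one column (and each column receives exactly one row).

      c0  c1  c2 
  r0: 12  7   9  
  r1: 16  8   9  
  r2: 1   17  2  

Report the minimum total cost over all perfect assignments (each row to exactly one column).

Minimum assignment cost: 17

optimal assignment: row0→col1 (cost 7), row1→col2 (cost 9), row2→col0 (cost 1)
total = 7 + 9 + 1 = 17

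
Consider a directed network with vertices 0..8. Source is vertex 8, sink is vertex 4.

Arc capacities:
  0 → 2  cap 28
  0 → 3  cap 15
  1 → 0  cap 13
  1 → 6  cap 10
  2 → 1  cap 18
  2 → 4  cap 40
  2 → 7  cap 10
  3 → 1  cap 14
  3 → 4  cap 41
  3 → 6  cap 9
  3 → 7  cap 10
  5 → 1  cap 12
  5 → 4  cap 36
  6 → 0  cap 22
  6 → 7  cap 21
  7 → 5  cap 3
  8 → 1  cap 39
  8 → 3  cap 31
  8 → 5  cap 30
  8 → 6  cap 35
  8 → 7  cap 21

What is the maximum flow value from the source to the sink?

Maximum flow value: 99

augment #1: 8→3→4 bottleneck 31, total now 31
augment #2: 8→5→4 bottleneck 30, total now 61
augment #3: 8→7→5→4 bottleneck 3, total now 64
augment #4: 8→1→0→2→4 bottleneck 13, total now 77
augment #5: 8→6→0→2→4 bottleneck 15, total now 92
augment #6: 8→6→0→3→4 bottleneck 7, total now 99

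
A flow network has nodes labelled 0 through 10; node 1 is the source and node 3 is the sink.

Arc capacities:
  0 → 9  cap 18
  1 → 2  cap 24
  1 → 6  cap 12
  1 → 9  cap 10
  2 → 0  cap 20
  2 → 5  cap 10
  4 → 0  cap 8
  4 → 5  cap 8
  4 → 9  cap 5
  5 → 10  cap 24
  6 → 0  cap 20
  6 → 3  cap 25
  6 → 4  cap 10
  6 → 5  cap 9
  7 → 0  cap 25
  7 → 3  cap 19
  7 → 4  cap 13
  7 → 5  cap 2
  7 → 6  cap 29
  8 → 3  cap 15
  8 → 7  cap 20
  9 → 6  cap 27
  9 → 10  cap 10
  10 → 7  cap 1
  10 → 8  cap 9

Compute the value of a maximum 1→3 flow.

Maximum flow value: 35

augment #1: 1→6→3 bottleneck 12, total now 12
augment #2: 1→9→6→3 bottleneck 10, total now 22
augment #3: 1→2→0→9→6→3 bottleneck 3, total now 25
augment #4: 1→2→5→10→7→3 bottleneck 1, total now 26
augment #5: 1→2→5→10→8→3 bottleneck 9, total now 35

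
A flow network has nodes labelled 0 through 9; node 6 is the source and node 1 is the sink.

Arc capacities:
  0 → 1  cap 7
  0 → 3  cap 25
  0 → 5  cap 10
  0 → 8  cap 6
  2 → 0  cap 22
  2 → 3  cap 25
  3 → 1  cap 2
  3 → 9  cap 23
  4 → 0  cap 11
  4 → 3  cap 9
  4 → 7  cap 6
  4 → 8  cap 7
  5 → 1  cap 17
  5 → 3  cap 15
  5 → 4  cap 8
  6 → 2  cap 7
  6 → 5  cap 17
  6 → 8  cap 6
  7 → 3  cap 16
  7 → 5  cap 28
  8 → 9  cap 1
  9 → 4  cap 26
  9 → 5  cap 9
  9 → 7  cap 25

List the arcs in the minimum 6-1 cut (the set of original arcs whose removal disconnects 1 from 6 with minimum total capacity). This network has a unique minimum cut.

augment #1: 6→5→1 push 17
augment #2: 6→2→0→1 push 7
augment #3: 6→8→9→4→3→1 push 1
max flow = 25; residual-reachable set from 6 gives S-side
cut edges (S→T): {(6,2), (6,5), (8,9)} total cap 25

Min-cut arcs: {(6,2), (6,5), (8,9)} (total capacity 25)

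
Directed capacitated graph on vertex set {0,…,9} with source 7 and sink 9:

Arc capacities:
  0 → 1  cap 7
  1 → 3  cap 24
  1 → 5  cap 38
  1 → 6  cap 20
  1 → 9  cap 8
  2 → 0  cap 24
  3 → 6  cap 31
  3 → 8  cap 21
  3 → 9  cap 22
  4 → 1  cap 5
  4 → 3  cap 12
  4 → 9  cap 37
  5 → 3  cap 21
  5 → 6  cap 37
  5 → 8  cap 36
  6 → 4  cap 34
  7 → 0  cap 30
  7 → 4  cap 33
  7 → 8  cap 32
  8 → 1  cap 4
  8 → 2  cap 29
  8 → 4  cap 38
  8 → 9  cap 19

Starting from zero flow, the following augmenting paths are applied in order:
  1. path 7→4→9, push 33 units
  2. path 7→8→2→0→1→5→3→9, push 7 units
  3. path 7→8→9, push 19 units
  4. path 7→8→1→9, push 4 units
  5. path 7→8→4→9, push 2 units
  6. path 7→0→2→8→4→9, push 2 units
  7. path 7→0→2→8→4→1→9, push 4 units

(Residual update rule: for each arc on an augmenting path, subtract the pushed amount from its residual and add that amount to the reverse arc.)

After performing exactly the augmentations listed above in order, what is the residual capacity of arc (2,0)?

Residual capacity of (2,0): 23

after path 1 (7→4→9, push 33): res(2,0)=24
after path 2 (7→8→2→0→1→5→3→9, push 7): res(2,0)=17
after path 3 (7→8→9, push 19): res(2,0)=17
after path 4 (7→8→1→9, push 4): res(2,0)=17
after path 5 (7→8→4→9, push 2): res(2,0)=17
after path 6 (7→0→2→8→4→9, push 2): res(2,0)=19
after path 7 (7→0→2→8→4→1→9, push 4): res(2,0)=23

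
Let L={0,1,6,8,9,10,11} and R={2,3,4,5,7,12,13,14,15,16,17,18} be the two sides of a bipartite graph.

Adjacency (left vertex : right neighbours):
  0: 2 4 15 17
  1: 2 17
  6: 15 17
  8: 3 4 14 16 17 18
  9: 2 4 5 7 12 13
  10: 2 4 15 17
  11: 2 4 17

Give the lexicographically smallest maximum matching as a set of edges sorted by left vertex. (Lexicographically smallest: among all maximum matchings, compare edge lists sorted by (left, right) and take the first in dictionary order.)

Lex-smallest maximum matching: {(0,2), (1,17), (6,15), (8,3), (9,5), (10,4)}

|M| = 6 (so the lex-smallest maximum matching has 6 edges)
process left vertices in ascending order; for each, take the smallest-labelled available neighbour that still permits 6 edges overall, or leave it unmatched if none does
lex-smallest matching: {0-2, 1-17, 6-15, 8-3, 9-5, 10-4}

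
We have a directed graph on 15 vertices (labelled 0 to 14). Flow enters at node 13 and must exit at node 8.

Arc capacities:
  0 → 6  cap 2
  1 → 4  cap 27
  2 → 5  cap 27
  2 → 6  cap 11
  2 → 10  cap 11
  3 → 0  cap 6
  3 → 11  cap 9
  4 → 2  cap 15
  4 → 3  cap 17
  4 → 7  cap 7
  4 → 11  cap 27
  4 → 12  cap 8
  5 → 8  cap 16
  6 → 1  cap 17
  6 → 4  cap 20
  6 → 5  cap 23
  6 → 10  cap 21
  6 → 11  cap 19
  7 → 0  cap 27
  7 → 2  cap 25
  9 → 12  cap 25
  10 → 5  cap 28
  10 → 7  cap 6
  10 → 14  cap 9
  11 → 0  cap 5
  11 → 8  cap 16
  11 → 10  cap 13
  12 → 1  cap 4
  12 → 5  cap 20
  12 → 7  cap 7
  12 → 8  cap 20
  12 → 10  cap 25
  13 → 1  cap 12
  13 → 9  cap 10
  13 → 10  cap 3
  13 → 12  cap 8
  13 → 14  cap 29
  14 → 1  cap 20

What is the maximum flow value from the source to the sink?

augment #1: 13→12→8 bottleneck 8, total now 8
augment #2: 13→9→12→8 bottleneck 10, total now 18
augment #3: 13→10→5→8 bottleneck 3, total now 21
augment #4: 13→1→4→11→8 bottleneck 12, total now 33
augment #5: 13→14→1→4→11→8 bottleneck 4, total now 37
augment #6: 13→14→1→4→12→8 bottleneck 2, total now 39
augment #7: 13→14→1→4→2→5→8 bottleneck 9, total now 48

Maximum flow value: 48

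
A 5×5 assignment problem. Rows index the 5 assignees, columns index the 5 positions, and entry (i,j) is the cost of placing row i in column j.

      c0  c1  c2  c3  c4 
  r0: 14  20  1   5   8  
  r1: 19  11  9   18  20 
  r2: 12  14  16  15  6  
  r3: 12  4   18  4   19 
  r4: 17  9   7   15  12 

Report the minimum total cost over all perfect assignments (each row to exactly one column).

one of 2 optimal assignments: row0→col2 (cost 1), row1→col0 (cost 19), row2→col4 (cost 6), row3→col3 (cost 4), row4→col1 (cost 9)
total = 1 + 19 + 6 + 4 + 9 = 39

Minimum assignment cost: 39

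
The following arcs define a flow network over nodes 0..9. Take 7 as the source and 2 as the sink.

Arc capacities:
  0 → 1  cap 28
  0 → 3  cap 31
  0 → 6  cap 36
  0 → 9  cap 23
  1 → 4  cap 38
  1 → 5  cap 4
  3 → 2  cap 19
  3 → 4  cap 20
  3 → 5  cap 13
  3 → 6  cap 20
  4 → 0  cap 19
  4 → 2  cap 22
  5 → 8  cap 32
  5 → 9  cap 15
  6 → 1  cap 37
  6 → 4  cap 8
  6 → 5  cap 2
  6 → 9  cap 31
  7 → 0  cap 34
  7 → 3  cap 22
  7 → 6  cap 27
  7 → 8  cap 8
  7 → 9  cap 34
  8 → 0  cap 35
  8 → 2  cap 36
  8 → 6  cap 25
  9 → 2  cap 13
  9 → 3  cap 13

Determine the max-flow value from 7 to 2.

augment #1: 7→3→2 bottleneck 19, total now 19
augment #2: 7→8→2 bottleneck 8, total now 27
augment #3: 7→9→2 bottleneck 13, total now 40
augment #4: 7→3→4→2 bottleneck 3, total now 43
augment #5: 7→6→4→2 bottleneck 8, total now 51
augment #6: 7→0→1→4→2 bottleneck 11, total now 62
augment #7: 7→6→5→8→2 bottleneck 2, total now 64
augment #8: 7→0→1→5→8→2 bottleneck 4, total now 68
augment #9: 7→0→3→5→8→2 bottleneck 13, total now 81

Maximum flow value: 81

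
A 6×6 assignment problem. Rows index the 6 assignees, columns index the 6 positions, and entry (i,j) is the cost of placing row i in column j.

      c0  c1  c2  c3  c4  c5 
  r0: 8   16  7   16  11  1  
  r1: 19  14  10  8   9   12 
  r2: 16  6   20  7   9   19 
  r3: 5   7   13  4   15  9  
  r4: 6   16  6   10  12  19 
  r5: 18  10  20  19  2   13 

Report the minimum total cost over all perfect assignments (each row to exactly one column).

optimal assignment: row0→col5 (cost 1), row1→col3 (cost 8), row2→col1 (cost 6), row3→col0 (cost 5), row4→col2 (cost 6), row5→col4 (cost 2)
total = 1 + 8 + 6 + 5 + 6 + 2 = 28

Minimum assignment cost: 28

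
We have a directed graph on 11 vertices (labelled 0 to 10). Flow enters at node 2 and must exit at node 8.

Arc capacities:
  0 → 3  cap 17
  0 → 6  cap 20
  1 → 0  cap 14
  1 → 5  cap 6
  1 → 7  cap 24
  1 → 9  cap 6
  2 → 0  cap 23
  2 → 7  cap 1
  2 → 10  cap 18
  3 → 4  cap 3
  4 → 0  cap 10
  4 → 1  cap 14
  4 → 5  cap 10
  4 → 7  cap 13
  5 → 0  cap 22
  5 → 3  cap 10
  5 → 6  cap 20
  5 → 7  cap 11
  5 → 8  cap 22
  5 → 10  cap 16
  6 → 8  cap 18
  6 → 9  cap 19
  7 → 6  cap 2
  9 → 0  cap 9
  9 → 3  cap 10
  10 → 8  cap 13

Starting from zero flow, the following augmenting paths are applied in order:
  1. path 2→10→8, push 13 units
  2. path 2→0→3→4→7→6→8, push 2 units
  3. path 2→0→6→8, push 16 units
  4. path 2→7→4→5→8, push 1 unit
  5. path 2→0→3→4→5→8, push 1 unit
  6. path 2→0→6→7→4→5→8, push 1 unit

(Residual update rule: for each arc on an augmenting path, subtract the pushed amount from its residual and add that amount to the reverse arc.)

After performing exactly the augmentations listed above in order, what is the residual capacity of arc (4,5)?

Residual capacity of (4,5): 7

after path 1 (2→10→8, push 13): res(4,5)=10
after path 2 (2→0→3→4→7→6→8, push 2): res(4,5)=10
after path 3 (2→0→6→8, push 16): res(4,5)=10
after path 4 (2→7→4→5→8, push 1): res(4,5)=9
after path 5 (2→0→3→4→5→8, push 1): res(4,5)=8
after path 6 (2→0→6→7→4→5→8, push 1): res(4,5)=7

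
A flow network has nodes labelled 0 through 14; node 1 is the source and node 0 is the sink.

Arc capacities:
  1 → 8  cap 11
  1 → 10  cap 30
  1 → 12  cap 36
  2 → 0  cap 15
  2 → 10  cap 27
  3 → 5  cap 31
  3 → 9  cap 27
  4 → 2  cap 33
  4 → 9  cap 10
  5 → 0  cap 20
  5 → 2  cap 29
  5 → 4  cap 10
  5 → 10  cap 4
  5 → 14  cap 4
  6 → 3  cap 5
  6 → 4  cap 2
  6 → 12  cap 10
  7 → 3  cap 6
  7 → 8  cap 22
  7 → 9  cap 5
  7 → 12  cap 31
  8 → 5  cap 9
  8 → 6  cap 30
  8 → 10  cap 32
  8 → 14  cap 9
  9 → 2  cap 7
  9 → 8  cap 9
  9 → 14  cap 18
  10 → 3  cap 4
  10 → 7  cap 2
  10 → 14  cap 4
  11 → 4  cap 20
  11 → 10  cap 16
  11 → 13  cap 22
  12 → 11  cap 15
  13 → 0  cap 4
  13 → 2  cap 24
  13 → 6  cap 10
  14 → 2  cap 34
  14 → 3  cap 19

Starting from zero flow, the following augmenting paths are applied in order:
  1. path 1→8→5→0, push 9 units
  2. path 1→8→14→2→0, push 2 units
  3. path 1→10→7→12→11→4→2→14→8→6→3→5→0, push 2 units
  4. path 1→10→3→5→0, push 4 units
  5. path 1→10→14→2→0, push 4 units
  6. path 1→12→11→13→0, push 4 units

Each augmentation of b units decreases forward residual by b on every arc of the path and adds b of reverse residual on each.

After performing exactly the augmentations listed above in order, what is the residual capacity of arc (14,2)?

Residual capacity of (14,2): 30

after path 1 (1→8→5→0, push 9): res(14,2)=34
after path 2 (1→8→14→2→0, push 2): res(14,2)=32
after path 3 (1→10→7→12→11→4→2→14→8→6→3→5→0, push 2): res(14,2)=34
after path 4 (1→10→3→5→0, push 4): res(14,2)=34
after path 5 (1→10→14→2→0, push 4): res(14,2)=30
after path 6 (1→12→11→13→0, push 4): res(14,2)=30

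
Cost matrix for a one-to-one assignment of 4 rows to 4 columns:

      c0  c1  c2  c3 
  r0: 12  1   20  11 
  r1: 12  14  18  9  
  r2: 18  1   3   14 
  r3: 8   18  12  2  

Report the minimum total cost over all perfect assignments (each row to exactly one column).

optimal assignment: row0→col1 (cost 1), row1→col0 (cost 12), row2→col2 (cost 3), row3→col3 (cost 2)
total = 1 + 12 + 3 + 2 = 18

Minimum assignment cost: 18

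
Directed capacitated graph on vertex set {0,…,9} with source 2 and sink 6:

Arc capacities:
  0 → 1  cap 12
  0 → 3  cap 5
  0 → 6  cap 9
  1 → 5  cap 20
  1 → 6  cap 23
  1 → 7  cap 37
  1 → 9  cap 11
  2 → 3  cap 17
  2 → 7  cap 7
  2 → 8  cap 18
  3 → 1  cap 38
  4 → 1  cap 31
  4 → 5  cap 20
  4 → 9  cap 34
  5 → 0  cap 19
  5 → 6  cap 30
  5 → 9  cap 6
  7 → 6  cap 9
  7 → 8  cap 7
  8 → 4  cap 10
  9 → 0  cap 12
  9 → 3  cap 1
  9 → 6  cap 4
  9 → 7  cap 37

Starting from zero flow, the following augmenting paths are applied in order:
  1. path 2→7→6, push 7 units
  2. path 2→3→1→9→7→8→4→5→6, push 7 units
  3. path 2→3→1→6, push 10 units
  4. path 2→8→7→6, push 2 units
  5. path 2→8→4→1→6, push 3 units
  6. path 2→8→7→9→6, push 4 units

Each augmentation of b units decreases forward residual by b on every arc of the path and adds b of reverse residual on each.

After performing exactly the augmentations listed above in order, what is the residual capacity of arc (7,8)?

Residual capacity of (7,8): 6

after path 1 (2→7→6, push 7): res(7,8)=7
after path 2 (2→3→1→9→7→8→4→5→6, push 7): res(7,8)=0
after path 3 (2→3→1→6, push 10): res(7,8)=0
after path 4 (2→8→7→6, push 2): res(7,8)=2
after path 5 (2→8→4→1→6, push 3): res(7,8)=2
after path 6 (2→8→7→9→6, push 4): res(7,8)=6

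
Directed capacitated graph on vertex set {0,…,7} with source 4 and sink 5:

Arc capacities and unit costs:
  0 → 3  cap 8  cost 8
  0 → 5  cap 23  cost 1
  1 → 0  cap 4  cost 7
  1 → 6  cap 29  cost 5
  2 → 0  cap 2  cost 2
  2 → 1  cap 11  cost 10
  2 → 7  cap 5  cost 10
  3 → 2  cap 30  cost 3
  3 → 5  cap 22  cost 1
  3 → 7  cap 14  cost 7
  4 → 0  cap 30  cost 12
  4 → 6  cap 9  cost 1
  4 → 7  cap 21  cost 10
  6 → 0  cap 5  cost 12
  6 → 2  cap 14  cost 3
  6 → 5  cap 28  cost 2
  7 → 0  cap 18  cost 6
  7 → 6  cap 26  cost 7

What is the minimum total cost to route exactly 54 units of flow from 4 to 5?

Minimum cost for 54 units: 750

shortest-cost path #1: 4→6→5 push 9 @ unit cost 3 (adds 27)
shortest-cost path #2: 4→0→5 push 23 @ unit cost 13 (adds 299)
shortest-cost path #3: 4→7→6→5 push 19 @ unit cost 19 (adds 361)
shortest-cost path #4: 4→0→3→5 push 3 @ unit cost 21 (adds 63)
total cost = 750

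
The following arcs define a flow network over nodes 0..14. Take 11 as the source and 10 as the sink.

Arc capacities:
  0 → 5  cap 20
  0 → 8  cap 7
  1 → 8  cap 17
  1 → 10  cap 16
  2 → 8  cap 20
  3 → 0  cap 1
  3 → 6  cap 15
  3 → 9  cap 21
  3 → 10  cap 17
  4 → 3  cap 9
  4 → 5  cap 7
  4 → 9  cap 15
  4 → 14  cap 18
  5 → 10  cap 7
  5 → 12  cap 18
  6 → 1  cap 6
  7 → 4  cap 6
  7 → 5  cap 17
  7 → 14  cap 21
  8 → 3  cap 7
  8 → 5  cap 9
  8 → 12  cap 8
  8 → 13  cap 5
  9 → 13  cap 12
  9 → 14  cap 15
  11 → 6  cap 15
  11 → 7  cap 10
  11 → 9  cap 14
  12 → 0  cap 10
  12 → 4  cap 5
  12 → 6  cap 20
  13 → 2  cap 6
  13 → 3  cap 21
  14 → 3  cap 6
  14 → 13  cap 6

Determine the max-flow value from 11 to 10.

augment #1: 11→6→1→10 bottleneck 6, total now 6
augment #2: 11→7→5→10 bottleneck 7, total now 13
augment #3: 11→7→4→3→10 bottleneck 3, total now 16
augment #4: 11→9→13→3→10 bottleneck 12, total now 28
augment #5: 11→9→14→3→10 bottleneck 2, total now 30

Maximum flow value: 30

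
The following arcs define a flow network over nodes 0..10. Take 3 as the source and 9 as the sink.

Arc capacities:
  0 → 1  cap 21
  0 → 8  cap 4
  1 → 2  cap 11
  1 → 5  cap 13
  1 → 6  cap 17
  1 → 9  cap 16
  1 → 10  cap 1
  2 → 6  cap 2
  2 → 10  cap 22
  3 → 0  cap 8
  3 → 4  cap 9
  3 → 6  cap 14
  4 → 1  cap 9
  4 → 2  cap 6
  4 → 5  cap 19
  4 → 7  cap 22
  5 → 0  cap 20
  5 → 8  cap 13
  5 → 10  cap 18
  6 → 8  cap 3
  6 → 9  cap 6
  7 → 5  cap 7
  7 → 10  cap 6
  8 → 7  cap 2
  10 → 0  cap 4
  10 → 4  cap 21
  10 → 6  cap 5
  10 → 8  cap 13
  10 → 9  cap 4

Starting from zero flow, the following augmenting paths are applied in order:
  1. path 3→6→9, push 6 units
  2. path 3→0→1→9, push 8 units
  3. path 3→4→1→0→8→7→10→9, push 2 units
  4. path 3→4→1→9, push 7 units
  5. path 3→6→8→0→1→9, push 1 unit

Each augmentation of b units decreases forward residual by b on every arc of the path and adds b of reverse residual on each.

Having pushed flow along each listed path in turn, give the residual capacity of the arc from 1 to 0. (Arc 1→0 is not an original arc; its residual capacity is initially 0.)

after path 1 (3→6→9, push 6): res(1,0)=0
after path 2 (3→0→1→9, push 8): res(1,0)=8
after path 3 (3→4→1→0→8→7→10→9, push 2): res(1,0)=6
after path 4 (3→4→1→9, push 7): res(1,0)=6
after path 5 (3→6→8→0→1→9, push 1): res(1,0)=7

Residual capacity of (1,0): 7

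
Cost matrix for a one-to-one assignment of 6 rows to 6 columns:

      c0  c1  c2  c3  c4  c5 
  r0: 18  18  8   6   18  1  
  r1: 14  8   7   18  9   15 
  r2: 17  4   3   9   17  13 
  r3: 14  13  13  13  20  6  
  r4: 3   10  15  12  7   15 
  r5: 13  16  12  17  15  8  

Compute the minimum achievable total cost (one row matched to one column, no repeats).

Minimum assignment cost: 40

optimal assignment: row0→col3 (cost 6), row1→col4 (cost 9), row2→col1 (cost 4), row3→col5 (cost 6), row4→col0 (cost 3), row5→col2 (cost 12)
total = 6 + 9 + 4 + 6 + 3 + 12 = 40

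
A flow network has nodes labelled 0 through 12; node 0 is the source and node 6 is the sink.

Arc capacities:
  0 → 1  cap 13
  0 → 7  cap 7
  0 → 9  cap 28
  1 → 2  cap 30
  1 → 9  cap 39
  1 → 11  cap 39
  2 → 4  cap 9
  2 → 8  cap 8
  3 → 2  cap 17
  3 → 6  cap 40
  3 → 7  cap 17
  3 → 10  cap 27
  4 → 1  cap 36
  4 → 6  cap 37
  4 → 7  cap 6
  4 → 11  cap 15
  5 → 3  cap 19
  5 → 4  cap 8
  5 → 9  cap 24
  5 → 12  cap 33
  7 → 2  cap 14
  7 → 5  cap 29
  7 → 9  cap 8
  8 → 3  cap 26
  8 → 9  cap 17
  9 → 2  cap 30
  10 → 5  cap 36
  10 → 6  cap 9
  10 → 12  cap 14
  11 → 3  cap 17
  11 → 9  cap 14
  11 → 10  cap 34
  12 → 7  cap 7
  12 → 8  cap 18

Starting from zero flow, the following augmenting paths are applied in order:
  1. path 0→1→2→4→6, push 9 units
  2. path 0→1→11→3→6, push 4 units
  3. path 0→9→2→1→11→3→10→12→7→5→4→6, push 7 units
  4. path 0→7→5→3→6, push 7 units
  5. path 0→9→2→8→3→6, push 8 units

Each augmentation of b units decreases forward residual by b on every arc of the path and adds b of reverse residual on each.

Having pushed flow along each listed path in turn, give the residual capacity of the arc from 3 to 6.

Residual capacity of (3,6): 21

after path 1 (0→1→2→4→6, push 9): res(3,6)=40
after path 2 (0→1→11→3→6, push 4): res(3,6)=36
after path 3 (0→9→2→1→11→3→10→12→7→5→4→6, push 7): res(3,6)=36
after path 4 (0→7→5→3→6, push 7): res(3,6)=29
after path 5 (0→9→2→8→3→6, push 8): res(3,6)=21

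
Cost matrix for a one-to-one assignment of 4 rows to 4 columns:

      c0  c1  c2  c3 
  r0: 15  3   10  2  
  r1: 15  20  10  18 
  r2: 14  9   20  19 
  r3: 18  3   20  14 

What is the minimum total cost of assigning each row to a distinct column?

Minimum assignment cost: 29

optimal assignment: row0→col3 (cost 2), row1→col2 (cost 10), row2→col0 (cost 14), row3→col1 (cost 3)
total = 2 + 10 + 14 + 3 = 29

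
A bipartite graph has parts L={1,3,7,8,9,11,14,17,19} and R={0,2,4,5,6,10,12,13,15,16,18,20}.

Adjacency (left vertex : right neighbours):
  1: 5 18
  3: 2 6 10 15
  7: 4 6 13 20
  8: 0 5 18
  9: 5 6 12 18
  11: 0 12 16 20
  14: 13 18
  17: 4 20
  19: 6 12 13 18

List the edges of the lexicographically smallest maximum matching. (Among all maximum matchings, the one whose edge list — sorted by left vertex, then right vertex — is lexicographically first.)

Lex-smallest maximum matching: {(1,5), (3,2), (7,4), (8,0), (9,6), (11,12), (14,13), (17,20), (19,18)}

|M| = 9 (so the lex-smallest maximum matching has 9 edges)
process left vertices in ascending order; for each, take the smallest-labelled available neighbour that still permits 9 edges overall, or leave it unmatched if none does
lex-smallest matching: {1-5, 3-2, 7-4, 8-0, 9-6, 11-12, 14-13, 17-20, 19-18}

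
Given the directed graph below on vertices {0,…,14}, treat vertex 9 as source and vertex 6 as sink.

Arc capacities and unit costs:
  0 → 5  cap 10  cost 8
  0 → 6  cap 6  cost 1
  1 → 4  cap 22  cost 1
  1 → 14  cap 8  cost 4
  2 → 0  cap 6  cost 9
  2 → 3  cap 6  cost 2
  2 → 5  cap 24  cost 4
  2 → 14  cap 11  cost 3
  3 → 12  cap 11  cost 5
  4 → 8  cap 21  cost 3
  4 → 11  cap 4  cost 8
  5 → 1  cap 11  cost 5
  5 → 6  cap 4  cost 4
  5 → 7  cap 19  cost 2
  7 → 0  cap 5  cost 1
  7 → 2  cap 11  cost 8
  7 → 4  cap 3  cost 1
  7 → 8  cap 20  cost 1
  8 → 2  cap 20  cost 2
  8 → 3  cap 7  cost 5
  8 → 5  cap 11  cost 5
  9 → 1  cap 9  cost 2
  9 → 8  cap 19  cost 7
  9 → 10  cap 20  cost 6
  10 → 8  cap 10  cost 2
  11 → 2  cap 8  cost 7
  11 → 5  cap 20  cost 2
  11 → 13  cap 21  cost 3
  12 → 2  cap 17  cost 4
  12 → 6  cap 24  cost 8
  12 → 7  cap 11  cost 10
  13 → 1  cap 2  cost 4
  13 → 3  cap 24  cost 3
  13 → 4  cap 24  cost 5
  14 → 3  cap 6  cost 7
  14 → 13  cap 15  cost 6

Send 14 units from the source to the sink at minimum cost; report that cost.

shortest-cost path #1: 9→1→4→8→5→6 push 4 @ unit cost 15 (adds 60)
shortest-cost path #2: 9→1→4→8→5→7→0→6 push 5 @ unit cost 15 (adds 75)
shortest-cost path #3: 9→8→2→0→6 push 1 @ unit cost 19 (adds 19)
shortest-cost path #4: 9→8→2→3→12→6 push 4 @ unit cost 24 (adds 96)
total cost = 250

Minimum cost for 14 units: 250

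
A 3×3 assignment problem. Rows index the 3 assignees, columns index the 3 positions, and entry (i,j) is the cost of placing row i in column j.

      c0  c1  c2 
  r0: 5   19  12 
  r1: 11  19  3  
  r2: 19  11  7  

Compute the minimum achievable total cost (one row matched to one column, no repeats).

optimal assignment: row0→col0 (cost 5), row1→col2 (cost 3), row2→col1 (cost 11)
total = 5 + 3 + 11 = 19

Minimum assignment cost: 19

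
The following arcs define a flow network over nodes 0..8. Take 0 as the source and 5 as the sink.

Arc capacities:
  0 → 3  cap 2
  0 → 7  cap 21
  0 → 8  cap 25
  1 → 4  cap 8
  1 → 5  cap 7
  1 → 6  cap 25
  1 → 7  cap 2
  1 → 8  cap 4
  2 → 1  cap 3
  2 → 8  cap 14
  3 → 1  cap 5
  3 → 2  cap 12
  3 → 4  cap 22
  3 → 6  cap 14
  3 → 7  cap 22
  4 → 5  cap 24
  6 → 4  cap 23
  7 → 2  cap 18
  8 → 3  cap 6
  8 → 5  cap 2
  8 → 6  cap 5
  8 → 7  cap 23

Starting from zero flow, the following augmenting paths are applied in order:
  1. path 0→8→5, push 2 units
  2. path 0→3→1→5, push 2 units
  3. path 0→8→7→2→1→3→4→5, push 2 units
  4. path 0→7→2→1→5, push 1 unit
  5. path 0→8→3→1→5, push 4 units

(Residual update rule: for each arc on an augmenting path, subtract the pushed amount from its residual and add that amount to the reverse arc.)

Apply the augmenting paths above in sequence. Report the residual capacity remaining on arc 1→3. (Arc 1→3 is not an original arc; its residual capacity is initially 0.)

Residual capacity of (1,3): 4

after path 1 (0→8→5, push 2): res(1,3)=0
after path 2 (0→3→1→5, push 2): res(1,3)=2
after path 3 (0→8→7→2→1→3→4→5, push 2): res(1,3)=0
after path 4 (0→7→2→1→5, push 1): res(1,3)=0
after path 5 (0→8→3→1→5, push 4): res(1,3)=4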